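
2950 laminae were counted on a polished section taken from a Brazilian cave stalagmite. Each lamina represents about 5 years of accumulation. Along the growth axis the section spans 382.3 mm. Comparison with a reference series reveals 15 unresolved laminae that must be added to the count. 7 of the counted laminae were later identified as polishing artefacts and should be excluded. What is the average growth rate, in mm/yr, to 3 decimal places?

0.026 mm/yr

True lamina count = 2950 − 7 + 15 = 2958.
Multiplying by 5 years per lamina: 2958 × 5 = 14790 years.
Mean rate = 382.3 mm / 14790 years ≈ 0.026 mm/yr.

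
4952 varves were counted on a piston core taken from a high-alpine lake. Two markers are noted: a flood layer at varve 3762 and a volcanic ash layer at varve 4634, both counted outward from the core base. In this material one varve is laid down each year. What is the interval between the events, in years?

872 years

Separation: 4634 − 3762 = 872 varves.
At one varve per year, 872 years elapsed between them.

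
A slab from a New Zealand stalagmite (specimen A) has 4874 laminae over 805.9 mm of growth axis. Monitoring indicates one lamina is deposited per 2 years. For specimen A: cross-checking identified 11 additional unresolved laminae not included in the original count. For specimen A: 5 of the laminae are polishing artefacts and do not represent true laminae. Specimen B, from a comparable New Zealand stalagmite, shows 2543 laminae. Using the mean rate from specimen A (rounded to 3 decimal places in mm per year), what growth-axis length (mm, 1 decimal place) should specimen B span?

Specimen A: adjusted count: 4874 − 5 + 11 = 4880 laminae.
Specimen A: multiplying by 2 years per lamina: 4880 × 2 = 9760 years.
A: Mean rate = 805.9 mm / 9760 years ≈ 0.083 mm per year.
Specimen B: 2543 laminae at 2 years each span 2543 × 2 = 5086 years. Length of B = 0.083 × 5086 = 422.1 mm.

422.1 mm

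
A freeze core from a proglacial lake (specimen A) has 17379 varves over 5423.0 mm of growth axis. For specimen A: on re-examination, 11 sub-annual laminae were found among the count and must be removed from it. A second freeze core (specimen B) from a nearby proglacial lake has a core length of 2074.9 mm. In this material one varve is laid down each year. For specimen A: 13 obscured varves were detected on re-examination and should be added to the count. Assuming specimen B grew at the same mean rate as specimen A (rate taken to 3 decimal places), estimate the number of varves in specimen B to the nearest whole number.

6650 varves

Specimen A: correcting the raw count gives 17379 − 11 + 13 = 17381 true varves.
A: 5423.0 mm over 17381 years gives 5423.0 / 17381 ≈ 0.312 mm/year.
For B, 2074.9 / 0.312 = 6650.32 years ≈ 6650 varves.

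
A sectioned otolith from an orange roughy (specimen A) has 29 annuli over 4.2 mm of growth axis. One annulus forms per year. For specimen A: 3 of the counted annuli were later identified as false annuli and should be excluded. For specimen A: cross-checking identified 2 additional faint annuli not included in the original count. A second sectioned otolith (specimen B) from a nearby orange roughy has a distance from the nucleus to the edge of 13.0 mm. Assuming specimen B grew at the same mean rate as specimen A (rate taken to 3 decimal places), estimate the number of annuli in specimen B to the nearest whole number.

Specimen A: after corrections the count is 29 − 3 + 2 = 28 annuli.
A: 4.2 mm over 28 years gives 4.2 / 28 ≈ 0.150 mm/yr.
Specimen B: 13.0 mm / 0.150 mm per year = 86.67 years ≈ 87 annuli.

87 annuli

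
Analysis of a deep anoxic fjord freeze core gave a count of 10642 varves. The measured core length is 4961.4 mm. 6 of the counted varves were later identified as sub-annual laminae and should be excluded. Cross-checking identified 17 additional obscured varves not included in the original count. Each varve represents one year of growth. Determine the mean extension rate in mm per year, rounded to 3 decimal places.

After corrections the count is 10642 − 6 + 17 = 10653 varves.
Mean rate = 4961.4 mm / 10653 years ≈ 0.466 mm per year.

0.466 mm per year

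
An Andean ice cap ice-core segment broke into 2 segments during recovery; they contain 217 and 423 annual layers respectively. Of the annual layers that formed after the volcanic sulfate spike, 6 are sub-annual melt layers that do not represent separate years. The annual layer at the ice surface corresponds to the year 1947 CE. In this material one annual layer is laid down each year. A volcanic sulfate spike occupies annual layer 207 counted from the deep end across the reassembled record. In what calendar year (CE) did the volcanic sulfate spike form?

1520 CE

Total annual layers = 217 + 423 = 640.
Between annual layer 207 and the ice surface there are 640 − 207 = 433 annual layers.
433 − 6 false = 427 true annual layers after the volcanic sulfate spike.
Counting back 427 years from 1947 CE places the volcanic sulfate spike in 1947 − 427 = 1520 CE.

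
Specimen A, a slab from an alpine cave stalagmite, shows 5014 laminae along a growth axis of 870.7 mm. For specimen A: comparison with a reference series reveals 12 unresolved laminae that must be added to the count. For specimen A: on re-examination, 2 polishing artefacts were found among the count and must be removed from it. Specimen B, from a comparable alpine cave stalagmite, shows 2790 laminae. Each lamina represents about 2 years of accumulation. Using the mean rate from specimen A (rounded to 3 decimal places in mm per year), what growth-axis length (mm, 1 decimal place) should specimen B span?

Specimen A: correcting the raw count gives 5014 − 2 + 12 = 5024 true laminae.
Specimen A: 5024 laminae at 2 years each span 5024 × 2 = 10048 years.
A: 870.7 mm over 10048 years gives 870.7 / 10048 ≈ 0.087 mm/year.
Specimen B: at 2 years per lamina, 2790 × 2 = 5580 years. B's length ≈ 0.087 × 5580 = 485.5 mm.

485.5 mm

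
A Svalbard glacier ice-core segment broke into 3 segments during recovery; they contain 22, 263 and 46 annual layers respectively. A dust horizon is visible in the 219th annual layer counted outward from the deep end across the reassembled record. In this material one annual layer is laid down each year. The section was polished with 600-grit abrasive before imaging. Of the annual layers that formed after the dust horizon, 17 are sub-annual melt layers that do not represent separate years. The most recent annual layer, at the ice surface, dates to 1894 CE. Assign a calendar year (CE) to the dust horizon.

1799 CE

Total annual layers = 22 + 263 + 46 = 331.
331 − 219 = 112 annual layers lie beyond the dust horizon toward the ice surface.
Removing the 17 false annual layers leaves 112 − 17 = 95 true annual layers beyond the dust horizon.
1894 − 95 = 1799 CE.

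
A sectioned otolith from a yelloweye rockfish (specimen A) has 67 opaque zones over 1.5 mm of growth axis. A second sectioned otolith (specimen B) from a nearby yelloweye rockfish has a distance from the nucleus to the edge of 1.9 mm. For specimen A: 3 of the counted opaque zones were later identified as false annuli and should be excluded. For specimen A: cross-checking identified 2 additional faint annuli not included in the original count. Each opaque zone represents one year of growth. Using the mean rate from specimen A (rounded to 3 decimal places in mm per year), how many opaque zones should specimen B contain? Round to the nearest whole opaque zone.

Specimen A: adjusted count: 67 − 3 + 2 = 66 opaque zones.
A: Extension rate ≈ 1.5 / 66 = 0.023 mm/yr.
For B, 1.9 / 0.023 = 82.61 years ≈ 83 opaque zones.

83 opaque zones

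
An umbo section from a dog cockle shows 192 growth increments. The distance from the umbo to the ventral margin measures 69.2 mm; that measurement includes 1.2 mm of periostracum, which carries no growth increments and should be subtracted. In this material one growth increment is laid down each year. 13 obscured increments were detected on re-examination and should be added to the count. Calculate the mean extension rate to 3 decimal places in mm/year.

Adjusted count: 192 + 13 = 205 growth increments.
Removing the 1.2 mm offcut leaves 69.2 − 1.2 = 68.0 mm.
Extension rate ≈ 68.0 / 205 = 0.332 mm/year.

0.332 mm/year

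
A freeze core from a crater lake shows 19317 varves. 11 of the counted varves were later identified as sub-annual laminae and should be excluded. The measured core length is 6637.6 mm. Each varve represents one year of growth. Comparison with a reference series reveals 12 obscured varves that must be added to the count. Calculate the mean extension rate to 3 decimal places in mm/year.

True varve count = 19317 − 11 + 12 = 19318.
Extension rate ≈ 6637.6 / 19318 = 0.344 mm/year.

0.344 mm/year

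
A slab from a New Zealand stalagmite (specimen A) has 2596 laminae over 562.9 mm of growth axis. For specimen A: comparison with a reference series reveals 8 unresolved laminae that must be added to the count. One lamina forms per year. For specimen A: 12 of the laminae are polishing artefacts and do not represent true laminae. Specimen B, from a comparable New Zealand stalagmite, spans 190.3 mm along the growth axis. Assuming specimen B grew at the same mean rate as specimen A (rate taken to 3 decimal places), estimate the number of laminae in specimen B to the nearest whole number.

Specimen A: true lamina count = 2596 − 12 + 8 = 2592.
A: Mean rate = 562.9 mm / 2592 years ≈ 0.217 mm per year.
B spans 190.3 / 0.217 = 876.96 years ≈ 877 laminae.

877 laminae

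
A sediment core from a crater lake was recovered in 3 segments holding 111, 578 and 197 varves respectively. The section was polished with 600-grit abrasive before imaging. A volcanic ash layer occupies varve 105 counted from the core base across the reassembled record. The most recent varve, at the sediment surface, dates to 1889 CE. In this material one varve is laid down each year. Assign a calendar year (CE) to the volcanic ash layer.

1108 CE

Total varves = 111 + 578 + 197 = 886.
Between varve 105 and the sediment surface there are 886 − 105 = 781 varves.
Counting back 781 years from 1889 CE places the volcanic ash layer in 1889 − 781 = 1108 CE.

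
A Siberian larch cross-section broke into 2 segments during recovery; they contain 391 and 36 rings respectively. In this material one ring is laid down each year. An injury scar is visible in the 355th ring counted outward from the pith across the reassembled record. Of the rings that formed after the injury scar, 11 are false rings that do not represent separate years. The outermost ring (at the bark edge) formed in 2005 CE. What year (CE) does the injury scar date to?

Total rings = 391 + 36 = 427.
427 − 355 = 72 rings lie beyond the injury scar toward the bark edge.
72 − 11 false = 61 true rings after the injury scar.
2005 − 61 = 1944 CE.

1944 CE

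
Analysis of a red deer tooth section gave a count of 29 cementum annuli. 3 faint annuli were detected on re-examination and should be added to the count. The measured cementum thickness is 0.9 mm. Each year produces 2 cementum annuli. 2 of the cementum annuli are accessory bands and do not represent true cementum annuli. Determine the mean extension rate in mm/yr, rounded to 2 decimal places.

True cementum annulus count = 29 − 2 + 3 = 30.
With 2 cementum annuli per year, 30 / 2 = 15 years.
Extension rate ≈ 0.9 / 15 = 0.06 mm/yr.

0.06 mm/yr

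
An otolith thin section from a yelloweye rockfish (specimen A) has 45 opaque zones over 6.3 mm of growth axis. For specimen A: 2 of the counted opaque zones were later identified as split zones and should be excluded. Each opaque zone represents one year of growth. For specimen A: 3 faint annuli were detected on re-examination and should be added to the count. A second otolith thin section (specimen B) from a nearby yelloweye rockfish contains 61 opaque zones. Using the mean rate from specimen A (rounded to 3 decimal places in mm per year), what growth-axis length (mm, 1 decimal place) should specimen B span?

Specimen A: correcting the raw count gives 45 − 2 + 3 = 46 true opaque zones.
A: 6.3 mm over 46 years gives 6.3 / 46 ≈ 0.137 mm per year.
For B, 0.137 mm/year × 61 years = 8.4 mm.

8.4 mm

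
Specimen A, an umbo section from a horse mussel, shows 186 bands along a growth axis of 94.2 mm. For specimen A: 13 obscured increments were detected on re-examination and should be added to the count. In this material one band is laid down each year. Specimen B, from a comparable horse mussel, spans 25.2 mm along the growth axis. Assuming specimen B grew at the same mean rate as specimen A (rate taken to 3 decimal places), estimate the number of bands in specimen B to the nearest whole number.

Specimen A: adjusted count: 186 + 13 = 199 bands.
A: 94.2 mm over 199 years gives 94.2 / 199 ≈ 0.473 mm per year.
Specimen B: 25.2 mm / 0.473 mm per year = 53.28 years ≈ 53 bands.

53 bands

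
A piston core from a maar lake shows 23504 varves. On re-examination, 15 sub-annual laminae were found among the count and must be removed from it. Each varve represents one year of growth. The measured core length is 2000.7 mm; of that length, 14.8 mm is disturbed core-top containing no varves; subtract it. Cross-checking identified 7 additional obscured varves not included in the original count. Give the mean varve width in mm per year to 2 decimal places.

After corrections the count is 23504 − 15 + 7 = 23496 varves.
Removing the 14.8 mm offcut leaves 2000.7 − 14.8 = 1985.9 mm.
1985.9 mm over 23496 years gives 1985.9 / 23496 ≈ 0.08 mm per year.

0.08 mm per year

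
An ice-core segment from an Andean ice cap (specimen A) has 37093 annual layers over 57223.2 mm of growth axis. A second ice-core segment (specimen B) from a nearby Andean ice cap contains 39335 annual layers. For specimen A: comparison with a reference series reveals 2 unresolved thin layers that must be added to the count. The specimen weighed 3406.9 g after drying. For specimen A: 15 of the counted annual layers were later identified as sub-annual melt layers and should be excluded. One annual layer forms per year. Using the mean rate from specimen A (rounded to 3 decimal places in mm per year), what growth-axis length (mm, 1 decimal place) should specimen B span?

60693.9 mm

Specimen A: correcting the raw count gives 37093 − 15 + 2 = 37080 true annual layers.
A: Extension rate ≈ 57223.2 / 37080 = 1.543 mm/yr.
Length of B = 1.543 × 39335 = 60693.9 mm.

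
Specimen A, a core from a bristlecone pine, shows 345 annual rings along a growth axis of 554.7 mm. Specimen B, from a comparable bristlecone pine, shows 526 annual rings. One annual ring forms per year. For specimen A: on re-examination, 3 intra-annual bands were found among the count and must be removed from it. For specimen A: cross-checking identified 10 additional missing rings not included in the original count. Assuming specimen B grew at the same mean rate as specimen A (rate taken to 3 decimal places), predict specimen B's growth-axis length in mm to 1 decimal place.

Specimen A: correcting the raw count gives 345 − 3 + 10 = 352 true annual rings.
A: Mean rate = 554.7 mm / 352 years ≈ 1.576 mm/yr.
For B, 1.576 mm/year × 526 years = 829.0 mm.

829.0 mm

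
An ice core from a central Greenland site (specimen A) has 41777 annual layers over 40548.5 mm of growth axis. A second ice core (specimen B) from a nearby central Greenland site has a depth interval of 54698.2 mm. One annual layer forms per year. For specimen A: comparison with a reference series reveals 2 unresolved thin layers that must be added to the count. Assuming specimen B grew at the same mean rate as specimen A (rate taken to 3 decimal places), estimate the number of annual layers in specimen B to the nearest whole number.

Specimen A: true annual layer count = 41777 + 2 = 41779.
A: Extension rate ≈ 40548.5 / 41779 = 0.971 mm per year.
Specimen B: 54698.2 mm / 0.971 mm per year = 56331.82 years ≈ 56332 annual layers.

56332 annual layers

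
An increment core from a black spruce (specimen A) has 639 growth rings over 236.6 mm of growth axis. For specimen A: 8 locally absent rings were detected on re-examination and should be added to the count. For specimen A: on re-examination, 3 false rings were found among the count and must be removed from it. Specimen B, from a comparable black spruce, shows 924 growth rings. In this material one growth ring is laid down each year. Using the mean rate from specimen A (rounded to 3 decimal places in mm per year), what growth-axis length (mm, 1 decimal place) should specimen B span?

339.1 mm

Specimen A: true growth ring count = 639 − 3 + 8 = 644.
A: 236.6 mm over 644 years gives 236.6 / 644 ≈ 0.367 mm/year.
Length of B = 0.367 × 924 = 339.1 mm.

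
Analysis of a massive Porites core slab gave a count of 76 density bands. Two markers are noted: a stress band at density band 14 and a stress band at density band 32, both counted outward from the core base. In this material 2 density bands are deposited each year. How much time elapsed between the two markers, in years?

9 yr

32 − 14 = 18 density bands lie between the two events.
18 density bands at 2 per year is 18 / 2 = 9 years.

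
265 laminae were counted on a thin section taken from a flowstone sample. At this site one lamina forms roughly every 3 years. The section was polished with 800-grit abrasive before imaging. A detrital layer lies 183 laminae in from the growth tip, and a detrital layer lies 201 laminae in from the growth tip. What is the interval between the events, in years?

The two markers are separated by 201 − 183 = 18 laminae.
18 laminae at 3 years each span 18 × 3 = 54 years.

54 years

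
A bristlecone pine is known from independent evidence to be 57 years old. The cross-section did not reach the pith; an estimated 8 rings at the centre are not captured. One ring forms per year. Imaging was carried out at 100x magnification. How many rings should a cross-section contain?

One ring per year gives 57 rings over 57 years.
57 − 8 missed = 49 rings expected in the prepared section.

49 rings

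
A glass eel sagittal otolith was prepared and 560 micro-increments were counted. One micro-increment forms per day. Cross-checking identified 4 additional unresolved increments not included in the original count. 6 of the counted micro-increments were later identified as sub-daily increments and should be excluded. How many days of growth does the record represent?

After corrections the count is 560 − 6 + 4 = 558 micro-increments.
One micro-increment per day makes the duration 558 days.

558 days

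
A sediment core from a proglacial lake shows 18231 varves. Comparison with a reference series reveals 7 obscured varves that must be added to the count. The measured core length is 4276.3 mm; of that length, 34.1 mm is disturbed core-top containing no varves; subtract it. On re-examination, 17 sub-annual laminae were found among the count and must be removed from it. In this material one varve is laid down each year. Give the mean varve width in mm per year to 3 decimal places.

0.233 mm per year

Adjusted count: 18231 − 17 + 7 = 18221 varves.
Net length = 4276.3 − 34.1 = 4242.2 mm.
Mean rate = 4242.2 mm / 18221 years ≈ 0.233 mm per year.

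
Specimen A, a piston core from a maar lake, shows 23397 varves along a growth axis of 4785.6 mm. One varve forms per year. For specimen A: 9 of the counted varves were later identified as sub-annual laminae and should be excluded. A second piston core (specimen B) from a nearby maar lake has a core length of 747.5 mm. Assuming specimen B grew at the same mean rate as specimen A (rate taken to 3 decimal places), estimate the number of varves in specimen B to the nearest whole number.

3646 varves

Specimen A: after corrections the count is 23397 − 9 = 23388 varves.
A: Mean rate = 4785.6 mm / 23388 years ≈ 0.205 mm per year.
Specimen B: 747.5 mm / 0.205 mm per year = 3646.34 years ≈ 3646 varves.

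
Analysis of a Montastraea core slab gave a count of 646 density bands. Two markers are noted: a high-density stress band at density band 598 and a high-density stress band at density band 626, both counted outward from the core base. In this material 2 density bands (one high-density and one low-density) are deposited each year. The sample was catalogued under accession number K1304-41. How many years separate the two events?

14 years

The two markers are separated by 626 − 598 = 28 density bands.
28 density bands at 2 per year is 28 / 2 = 14 years.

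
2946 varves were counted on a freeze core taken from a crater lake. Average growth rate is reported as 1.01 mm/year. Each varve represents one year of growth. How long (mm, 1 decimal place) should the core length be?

2975.5 mm

2946 years of growth are recorded.
Length ≈ 1.01 × 2946 = 2975.5 mm.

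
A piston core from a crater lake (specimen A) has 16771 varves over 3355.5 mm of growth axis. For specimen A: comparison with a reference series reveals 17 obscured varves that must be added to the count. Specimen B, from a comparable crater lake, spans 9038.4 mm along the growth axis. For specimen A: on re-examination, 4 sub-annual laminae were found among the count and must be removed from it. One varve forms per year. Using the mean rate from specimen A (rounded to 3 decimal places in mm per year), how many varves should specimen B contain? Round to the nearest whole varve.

Specimen A: after corrections the count is 16771 − 4 + 17 = 16784 varves.
A: 3355.5 mm over 16784 years gives 3355.5 / 16784 ≈ 0.200 mm per year.
Specimen B: 9038.4 mm / 0.200 mm per year = 45192.00 years ≈ 45192 varves.

45192 varves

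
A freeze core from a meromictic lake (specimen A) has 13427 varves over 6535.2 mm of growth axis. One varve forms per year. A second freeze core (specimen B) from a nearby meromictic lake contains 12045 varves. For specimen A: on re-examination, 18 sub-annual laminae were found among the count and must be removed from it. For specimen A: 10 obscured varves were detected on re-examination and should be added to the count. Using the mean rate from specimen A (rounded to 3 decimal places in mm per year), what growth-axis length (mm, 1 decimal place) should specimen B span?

Specimen A: correcting the raw count gives 13427 − 18 + 10 = 13419 true varves.
A: 6535.2 mm over 13419 years gives 6535.2 / 13419 ≈ 0.487 mm/yr.
For B, 0.487 mm/year × 12045 years = 5865.9 mm.

5865.9 mm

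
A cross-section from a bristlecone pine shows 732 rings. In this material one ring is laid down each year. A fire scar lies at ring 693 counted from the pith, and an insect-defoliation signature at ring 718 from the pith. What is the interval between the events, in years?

25 years

Separation: 718 − 693 = 25 rings.
At one ring per year, 25 years elapsed between them.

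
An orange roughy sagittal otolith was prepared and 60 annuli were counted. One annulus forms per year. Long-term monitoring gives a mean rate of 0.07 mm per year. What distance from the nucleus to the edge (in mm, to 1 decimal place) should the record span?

60 years of growth are recorded.
Length ≈ 0.07 × 60 = 4.2 mm.

4.2 mm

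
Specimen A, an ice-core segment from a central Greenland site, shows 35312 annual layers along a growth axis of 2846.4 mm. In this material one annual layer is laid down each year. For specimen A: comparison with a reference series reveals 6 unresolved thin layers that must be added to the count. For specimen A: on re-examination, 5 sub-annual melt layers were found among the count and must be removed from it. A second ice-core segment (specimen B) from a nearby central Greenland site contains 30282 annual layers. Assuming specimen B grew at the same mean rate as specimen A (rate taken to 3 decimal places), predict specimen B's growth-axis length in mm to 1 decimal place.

2452.8 mm

Specimen A: correcting the raw count gives 35312 − 5 + 6 = 35313 true annual layers.
A: Extension rate ≈ 2846.4 / 35313 = 0.081 mm/yr.
Length of B = 0.081 × 30282 = 2452.8 mm.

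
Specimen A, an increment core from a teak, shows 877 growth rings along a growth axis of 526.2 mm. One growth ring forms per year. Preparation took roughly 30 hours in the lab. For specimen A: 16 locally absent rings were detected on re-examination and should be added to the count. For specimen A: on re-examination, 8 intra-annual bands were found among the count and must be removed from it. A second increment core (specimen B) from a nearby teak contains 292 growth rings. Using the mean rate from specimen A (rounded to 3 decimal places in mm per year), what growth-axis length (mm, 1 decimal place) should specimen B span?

173.7 mm

Specimen A: correcting the raw count gives 877 − 8 + 16 = 885 true growth rings.
A: Extension rate ≈ 526.2 / 885 = 0.595 mm per year.
B's length ≈ 0.595 × 292 = 173.7 mm.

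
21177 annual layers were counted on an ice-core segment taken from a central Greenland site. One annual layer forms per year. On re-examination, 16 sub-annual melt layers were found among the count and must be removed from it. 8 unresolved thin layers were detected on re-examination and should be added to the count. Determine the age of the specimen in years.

True annual layer count = 21177 − 16 + 8 = 21169.
With a one-to-one annual layer periodicity this is 21169 years.

21169 years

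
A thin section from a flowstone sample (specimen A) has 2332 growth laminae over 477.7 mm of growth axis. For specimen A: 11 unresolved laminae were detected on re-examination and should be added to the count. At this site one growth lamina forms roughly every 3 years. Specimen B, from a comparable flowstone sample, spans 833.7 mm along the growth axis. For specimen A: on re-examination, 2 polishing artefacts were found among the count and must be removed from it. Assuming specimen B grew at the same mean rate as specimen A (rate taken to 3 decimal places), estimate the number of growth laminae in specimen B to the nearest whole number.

Specimen A: correcting the raw count gives 2332 − 2 + 11 = 2341 true growth laminae.
Specimen A: multiplying by 3 years per growth lamina: 2341 × 3 = 7023 years.
A: 477.7 mm over 7023 years gives 477.7 / 7023 ≈ 0.068 mm per year.
Specimen B: 833.7 mm / 0.068 mm per year = 12260.29 years; at 3 years per growth lamina that is 12260.29 / 3 ≈ 4087 growth laminae.

4087 growth laminae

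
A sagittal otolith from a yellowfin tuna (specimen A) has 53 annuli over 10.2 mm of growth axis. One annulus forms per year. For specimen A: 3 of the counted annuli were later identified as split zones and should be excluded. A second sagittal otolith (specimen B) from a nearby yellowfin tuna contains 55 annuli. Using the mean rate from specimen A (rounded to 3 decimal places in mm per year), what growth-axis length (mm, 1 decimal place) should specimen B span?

Specimen A: true annulus count = 53 − 3 = 50.
A: Mean rate = 10.2 mm / 50 years ≈ 0.204 mm/year.
B's length ≈ 0.204 × 55 = 11.2 mm.

11.2 mm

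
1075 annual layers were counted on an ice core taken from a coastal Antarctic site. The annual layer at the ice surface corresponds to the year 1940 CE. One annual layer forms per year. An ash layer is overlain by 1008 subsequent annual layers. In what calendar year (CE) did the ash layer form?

There are 1008 annual layers younger than the ash layer.
1940 − 1008 = 932 CE.

932 CE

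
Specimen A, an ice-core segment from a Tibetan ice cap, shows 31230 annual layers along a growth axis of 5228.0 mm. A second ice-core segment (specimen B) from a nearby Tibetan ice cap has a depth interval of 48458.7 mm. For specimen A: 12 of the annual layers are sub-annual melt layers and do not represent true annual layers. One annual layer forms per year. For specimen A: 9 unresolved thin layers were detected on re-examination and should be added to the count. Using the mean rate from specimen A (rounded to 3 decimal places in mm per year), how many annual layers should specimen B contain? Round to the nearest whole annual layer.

Specimen A: adjusted count: 31230 − 12 + 9 = 31227 annual layers.
A: Mean rate = 5228.0 mm / 31227 years ≈ 0.167 mm per year.
B spans 48458.7 / 0.167 = 290171.86 years ≈ 290172 annual layers.

290172 annual layers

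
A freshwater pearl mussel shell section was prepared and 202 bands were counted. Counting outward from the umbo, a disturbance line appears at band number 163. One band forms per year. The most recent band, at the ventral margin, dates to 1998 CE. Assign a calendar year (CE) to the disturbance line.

Between band 163 and the ventral margin there are 202 − 163 = 39 bands.
Counting back 39 years from 1998 CE places the disturbance line in 1998 − 39 = 1959 CE.

1959 CE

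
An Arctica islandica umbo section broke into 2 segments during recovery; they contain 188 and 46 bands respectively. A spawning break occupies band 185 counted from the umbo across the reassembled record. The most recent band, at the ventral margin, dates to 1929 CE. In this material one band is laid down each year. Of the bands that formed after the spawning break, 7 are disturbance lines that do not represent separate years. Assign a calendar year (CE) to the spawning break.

Total bands = 188 + 46 = 234.
Between band 185 and the ventral margin there are 234 − 185 = 49 bands.
Excluding 7 false bands: 49 − 7 = 42.
1929 − 42 = 1887 CE.

1887 CE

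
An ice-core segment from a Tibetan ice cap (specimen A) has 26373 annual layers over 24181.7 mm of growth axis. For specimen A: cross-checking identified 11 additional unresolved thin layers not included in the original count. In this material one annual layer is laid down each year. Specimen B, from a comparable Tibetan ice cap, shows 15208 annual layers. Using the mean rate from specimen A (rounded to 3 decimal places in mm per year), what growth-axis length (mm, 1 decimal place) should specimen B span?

Specimen A: true annual layer count = 26373 + 11 = 26384.
A: Extension rate ≈ 24181.7 / 26384 = 0.917 mm/yr.
Length of B = 0.917 × 15208 = 13945.7 mm.

13945.7 mm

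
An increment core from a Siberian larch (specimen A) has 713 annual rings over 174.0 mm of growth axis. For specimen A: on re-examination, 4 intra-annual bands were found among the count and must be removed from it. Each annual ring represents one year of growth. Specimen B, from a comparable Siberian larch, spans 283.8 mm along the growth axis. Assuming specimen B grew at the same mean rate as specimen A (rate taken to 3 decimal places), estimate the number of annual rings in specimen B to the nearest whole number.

Specimen A: correcting the raw count gives 713 − 4 = 709 true annual rings.
A: 174.0 mm over 709 years gives 174.0 / 709 ≈ 0.245 mm/yr.
For B, 283.8 / 0.245 = 1158.37 years ≈ 1158 annual rings.

1158 annual rings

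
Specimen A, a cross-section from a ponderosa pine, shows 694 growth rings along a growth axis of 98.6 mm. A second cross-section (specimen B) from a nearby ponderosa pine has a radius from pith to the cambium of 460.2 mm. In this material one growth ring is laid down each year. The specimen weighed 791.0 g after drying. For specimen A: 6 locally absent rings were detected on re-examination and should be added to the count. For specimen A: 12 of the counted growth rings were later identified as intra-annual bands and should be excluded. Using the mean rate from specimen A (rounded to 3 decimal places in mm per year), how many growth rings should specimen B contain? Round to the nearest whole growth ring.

3218 growth rings

Specimen A: adjusted count: 694 − 12 + 6 = 688 growth rings.
A: 98.6 mm over 688 years gives 98.6 / 688 ≈ 0.143 mm per year.
For B, 460.2 / 0.143 = 3218.18 years ≈ 3218 growth rings.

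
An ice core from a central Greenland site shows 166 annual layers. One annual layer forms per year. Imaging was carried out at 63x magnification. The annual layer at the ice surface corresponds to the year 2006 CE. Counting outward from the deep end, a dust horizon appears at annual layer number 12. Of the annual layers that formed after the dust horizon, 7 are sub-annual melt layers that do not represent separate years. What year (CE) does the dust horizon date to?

166 − 12 = 154 annual layers lie beyond the dust horizon toward the ice surface.
154 − 7 false = 147 true annual layers after the dust horizon.
2006 − 147 = 1859 CE.

1859 CE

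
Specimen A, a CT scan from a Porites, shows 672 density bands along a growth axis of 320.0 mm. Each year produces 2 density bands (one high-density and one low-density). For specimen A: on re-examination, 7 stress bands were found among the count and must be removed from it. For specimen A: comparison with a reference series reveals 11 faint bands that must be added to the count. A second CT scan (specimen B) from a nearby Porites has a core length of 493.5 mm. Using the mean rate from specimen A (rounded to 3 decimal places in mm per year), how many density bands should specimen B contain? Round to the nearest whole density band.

Specimen A: after corrections the count is 672 − 7 + 11 = 676 density bands.
Specimen A: dividing by 2 density bands per year: 676 / 2 = 338 years.
A: Mean rate = 320.0 mm / 338 years ≈ 0.947 mm per year.
For B, 493.5 / 0.947 = 521.12 years; at 2 density bands per year that is 521.12 × 2 ≈ 1042 density bands.

1042 density bands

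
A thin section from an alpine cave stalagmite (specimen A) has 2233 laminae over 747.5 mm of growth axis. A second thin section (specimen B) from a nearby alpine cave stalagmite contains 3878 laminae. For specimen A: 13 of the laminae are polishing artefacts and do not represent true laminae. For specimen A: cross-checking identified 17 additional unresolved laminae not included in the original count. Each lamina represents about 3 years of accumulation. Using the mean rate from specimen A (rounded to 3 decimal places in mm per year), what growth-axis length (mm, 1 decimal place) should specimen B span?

Specimen A: true lamina count = 2233 − 13 + 17 = 2237.
Specimen A: 2237 laminae at 3 years each span 2237 × 3 = 6711 years.
A: Mean rate = 747.5 mm / 6711 years ≈ 0.111 mm/year.
Specimen B: 3878 laminae at 3 years each span 3878 × 3 = 11634 years. B's length ≈ 0.111 × 11634 = 1291.4 mm.

1291.4 mm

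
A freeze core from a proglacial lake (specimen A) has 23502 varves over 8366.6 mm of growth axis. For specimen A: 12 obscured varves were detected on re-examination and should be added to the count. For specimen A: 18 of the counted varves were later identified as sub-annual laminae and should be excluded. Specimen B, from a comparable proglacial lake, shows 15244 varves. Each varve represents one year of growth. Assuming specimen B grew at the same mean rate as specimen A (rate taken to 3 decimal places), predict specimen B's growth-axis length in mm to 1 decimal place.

Specimen A: correcting the raw count gives 23502 − 18 + 12 = 23496 true varves.
A: Extension rate ≈ 8366.6 / 23496 = 0.356 mm/yr.
Length of B = 0.356 × 15244 = 5426.9 mm.

5426.9 mm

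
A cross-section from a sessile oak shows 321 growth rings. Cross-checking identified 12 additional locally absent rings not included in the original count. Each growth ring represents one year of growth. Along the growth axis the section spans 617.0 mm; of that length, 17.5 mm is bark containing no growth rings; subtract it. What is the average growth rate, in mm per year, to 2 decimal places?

True growth ring count = 321 + 12 = 333.
Removing the 17.5 mm offcut leaves 617.0 − 17.5 = 599.5 mm.
599.5 mm over 333 years gives 599.5 / 333 ≈ 1.80 mm per year.

1.80 mm per year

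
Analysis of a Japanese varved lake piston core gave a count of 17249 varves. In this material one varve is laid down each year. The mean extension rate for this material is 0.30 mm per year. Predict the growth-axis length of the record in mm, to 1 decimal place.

5174.7 mm

The record spans 17249 years at 0.30 mm per year.
Length ≈ 0.30 × 17249 = 5174.7 mm.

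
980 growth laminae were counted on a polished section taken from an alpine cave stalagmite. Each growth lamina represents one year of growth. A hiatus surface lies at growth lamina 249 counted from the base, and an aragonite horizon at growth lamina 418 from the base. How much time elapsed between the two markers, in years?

169 years

418 − 249 = 169 growth laminae lie between the two events.
That is 169 years at one growth lamina per year.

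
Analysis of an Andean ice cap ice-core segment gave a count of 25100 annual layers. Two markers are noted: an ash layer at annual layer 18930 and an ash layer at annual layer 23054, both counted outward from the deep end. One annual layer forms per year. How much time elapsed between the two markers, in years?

4124 years

Separation: 23054 − 18930 = 4124 annual layers.
That is 4124 years at one annual layer per year.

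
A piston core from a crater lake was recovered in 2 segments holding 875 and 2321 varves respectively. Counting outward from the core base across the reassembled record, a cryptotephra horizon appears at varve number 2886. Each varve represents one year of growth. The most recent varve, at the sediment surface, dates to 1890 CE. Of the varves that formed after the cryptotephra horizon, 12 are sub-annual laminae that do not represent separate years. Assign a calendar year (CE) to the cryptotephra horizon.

Total varves = 875 + 2321 = 3196.
Between varve 2886 and the sediment surface there are 3196 − 2886 = 310 varves.
Removing the 12 false varves leaves 310 − 12 = 298 true varves beyond the cryptotephra horizon.
1890 − 298 = 1592 CE.

1592 CE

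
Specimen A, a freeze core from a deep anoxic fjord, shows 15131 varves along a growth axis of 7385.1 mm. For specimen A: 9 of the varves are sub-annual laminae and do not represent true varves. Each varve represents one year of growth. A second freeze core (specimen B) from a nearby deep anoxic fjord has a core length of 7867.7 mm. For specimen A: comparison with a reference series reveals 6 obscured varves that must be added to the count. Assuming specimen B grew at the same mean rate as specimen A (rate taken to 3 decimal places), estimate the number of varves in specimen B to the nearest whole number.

16122 varves

Specimen A: true varve count = 15131 − 9 + 6 = 15128.
A: Mean rate = 7385.1 mm / 15128 years ≈ 0.488 mm per year.
Specimen B: 7867.7 mm / 0.488 mm per year = 16122.34 years ≈ 16122 varves.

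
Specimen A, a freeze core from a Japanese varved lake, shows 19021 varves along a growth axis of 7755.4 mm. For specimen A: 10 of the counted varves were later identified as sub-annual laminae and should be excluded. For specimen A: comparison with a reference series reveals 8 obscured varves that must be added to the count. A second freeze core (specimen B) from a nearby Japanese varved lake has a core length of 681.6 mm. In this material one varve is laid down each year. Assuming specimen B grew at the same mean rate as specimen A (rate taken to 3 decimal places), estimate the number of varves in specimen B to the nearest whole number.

Specimen A: true varve count = 19021 − 10 + 8 = 19019.
A: Mean rate = 7755.4 mm / 19019 years ≈ 0.408 mm per year.
B spans 681.6 / 0.408 = 1670.59 years ≈ 1671 varves.

1671 varves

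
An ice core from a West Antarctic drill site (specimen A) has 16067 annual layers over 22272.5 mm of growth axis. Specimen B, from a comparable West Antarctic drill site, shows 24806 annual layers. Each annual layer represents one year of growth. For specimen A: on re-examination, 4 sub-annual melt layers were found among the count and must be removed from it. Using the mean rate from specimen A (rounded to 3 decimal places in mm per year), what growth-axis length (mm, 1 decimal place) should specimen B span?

Specimen A: adjusted count: 16067 − 4 = 16063 annual layers.
A: Extension rate ≈ 22272.5 / 16063 = 1.387 mm/yr.
For B, 1.387 mm/year × 24806 years = 34405.9 mm.

34405.9 mm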